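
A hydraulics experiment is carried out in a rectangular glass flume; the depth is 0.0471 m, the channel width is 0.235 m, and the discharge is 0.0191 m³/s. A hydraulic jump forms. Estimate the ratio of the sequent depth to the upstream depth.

y₂/y₁ = 3.12

q = Q/b = 0.0191/0.235 = 0.0813 m²/s; V₁ = q/y₁ = 1.73 m/s. Fr₁ = V₁/√(g·y₁) = 2.54.
From the momentum equation for a rectangular channel, y₂/y₁ = ½[√(1 + 8Fr₁²) − 1] = ½[√52.56 − 1] = 3.12.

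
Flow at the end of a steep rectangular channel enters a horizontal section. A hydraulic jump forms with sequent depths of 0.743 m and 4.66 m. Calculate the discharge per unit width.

For a rectangular channel the momentum equation gives q² = ½·g·y₁·y₂·(y₁ + y₂) = ½×9.81×0.743×4.66×5.40 = 91.8.
q = √91.8 = 9.58 m²/s.

q = 9.58 m²/s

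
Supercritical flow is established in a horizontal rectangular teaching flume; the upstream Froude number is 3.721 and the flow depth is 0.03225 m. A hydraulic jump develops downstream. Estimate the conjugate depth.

Fr₁ = 3.721 (given).
Conjugate-depth relation: y₂/y₁ = ½[√(1 + 8Fr₁²) − 1] = ½[√111.77 − 1] = 4.786.
y₂ = 4.786 × 0.03225 = 0.1543 m.

y₂ = 0.1543 m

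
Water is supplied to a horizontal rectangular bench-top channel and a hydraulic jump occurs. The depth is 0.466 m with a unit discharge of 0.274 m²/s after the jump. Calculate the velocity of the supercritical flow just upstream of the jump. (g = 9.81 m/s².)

V₁ = 4.41 m/s

V₂ = q/y₂ = 0.274/0.466 = 0.588 m/s; Fr₂ = V₂/√(g·y₂) = 0.275.
Applying the sequent-depth relation in reverse, y₁/y₂ = ½[√(1 + 8Fr₂²) − 1] = ½[√1.605 − 1] = 0.133.
y₁ = 0.133 × 0.466 = 0.0622 m.
V₁ = q/y₁ = 0.274/0.0622 = 4.41 m/s.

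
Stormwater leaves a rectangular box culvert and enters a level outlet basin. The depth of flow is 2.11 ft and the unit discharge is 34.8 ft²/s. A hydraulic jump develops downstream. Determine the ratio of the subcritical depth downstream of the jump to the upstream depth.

y₂/y₁ = 2.37

V₁ = q/y₁ = 34.8/2.11 = 16.5 ft/s. Fr₁ = V₁/√(g·y₁) = 16.5/√(32.2×2.11) = 2.00.
By Bélanger, y₂/y₁ = ½[√(1 + 8Fr₁²) − 1] = ½[√33.03 − 1] = 2.37.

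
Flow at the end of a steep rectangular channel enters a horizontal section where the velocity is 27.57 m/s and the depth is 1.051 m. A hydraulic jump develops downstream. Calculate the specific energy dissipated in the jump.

ΔE = 27.26 m

Fr₁ = V₁/√(g·y₁) = 27.57/√(9.81×1.051) = 8.586.
From the momentum equation for a rectangular channel, y₂/y₁ = ½[√(1 + 8Fr₁²) − 1] = ½[√590.78 − 1] = 11.65.
y₂ = 11.65 × 1.051 = 12.25 m.
q = V₁·y₁ = 27.57 × 1.051 = 28.98 m²/s. V₂ = q/y₂ = 28.98/12.25 = 2.366 m/s. E₁ = y₁ + V₁²/2g = 39.79 m; E₂ = y₂ + V₂²/2g = 12.53 m. ΔE = E₁ − E₂ = 27.26 m.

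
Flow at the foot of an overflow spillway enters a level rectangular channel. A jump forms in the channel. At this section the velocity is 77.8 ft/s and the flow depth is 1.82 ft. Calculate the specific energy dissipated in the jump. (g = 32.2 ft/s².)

Fr₁ = V₁/√(g·y₁) = 77.8/√(32.2×1.82) = 10.2.
Sequent-depth ratio: y₂/y₁ = ½[√(1 + 8Fr₁²) − 1] = ½[√827.3 − 1] = 13.9.
y₂ = 13.9 × 1.82 = 25.3 ft.
q = V₁·y₁ = 77.8 × 1.82 = 142 ft²/s. V₂ = q/y₂ = 142/25.3 = 5.60 ft/s. E₁ = y₁ + V₁²/2g = 95.8 ft; E₂ = y₂ + V₂²/2g = 25.8 ft. ΔE = E₁ − E₂ = 70.1 ft.

ΔE = 70.1 ft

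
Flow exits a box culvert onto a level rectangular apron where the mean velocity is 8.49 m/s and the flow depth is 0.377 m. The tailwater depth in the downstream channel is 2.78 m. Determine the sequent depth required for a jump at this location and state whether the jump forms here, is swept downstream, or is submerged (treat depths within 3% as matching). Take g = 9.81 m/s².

Fr₁ = V₁/√(g·y₁) = 8.49/√(9.81×0.377) = 4.41.
Bélanger equation: y₂/y₁ = ½[√(1 + 8Fr₁²) − 1] = ½[√156.9 − 1] = 5.76.
y₂ = 5.76 × 0.377 = 2.17 m.
Tailwater y_tw = 2.78 m: y_tw > y₂, so the jump is submerged.

y₂ = 2.17 m; the jump is submerged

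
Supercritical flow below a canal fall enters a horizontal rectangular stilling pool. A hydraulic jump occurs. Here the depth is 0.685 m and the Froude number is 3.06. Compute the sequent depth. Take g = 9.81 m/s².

y₂ = 2.64 m

Fr₁ = 3.06 (given).
Bélanger equation: y₂/y₁ = ½[√(1 + 8Fr₁²) − 1] = ½[√75.91 − 1] = 3.86.
y₂ = 3.86 × 0.685 = 2.64 m.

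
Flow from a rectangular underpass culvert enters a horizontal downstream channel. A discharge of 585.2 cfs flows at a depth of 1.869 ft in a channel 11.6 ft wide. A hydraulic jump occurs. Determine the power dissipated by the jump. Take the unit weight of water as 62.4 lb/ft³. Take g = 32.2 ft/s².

P = 285.5 hp

q = Q/b = 585.2/11.6 = 50.45 ft²/s; V₁ = q/y₁ = 26.99 ft/s. Fr₁ = V₁/√(g·y₁) = 3.479.
From the momentum equation for a rectangular channel, y₂/y₁ = ½[√(1 + 8Fr₁²) − 1] = ½[√97.850 − 1] = 4.446.
y₂ = 4.446 × 1.869 = 8.309 ft.
Head loss: ΔE = (y₂ − y₁)³/(4y₁y₂) = (8.309 − 1.869)³/(4×1.869×8.309) = 267.2/62.12 = 4.300 ft.
P = γ·Q·ΔE/550 = 62.4 × 585.2 × 4.300 / 550 = 285.5 hp.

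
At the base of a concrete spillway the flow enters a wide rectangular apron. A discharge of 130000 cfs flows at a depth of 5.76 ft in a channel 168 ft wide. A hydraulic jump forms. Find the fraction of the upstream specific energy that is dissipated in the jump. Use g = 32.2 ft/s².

ΔE/E₁ = 0.724 (72.4%)

q = Q/b = 130000/168 = 774 ft²/s; V₁ = q/y₁ = 134 ft/s. Fr₁ = V₁/√(g·y₁) = 9.86.
Conjugate-depth relation: y₂/y₁ = ½[√(1 + 8Fr₁²) − 1] = ½[√779.5 − 1] = 13.5.
y₂ = 13.5 × 5.76 = 77.5 ft.
E₁ = y₁ + V₁²/2g = 286 ft. ΔE = (y₂ − y₁)³/(4y₁y₂) = 207 ft. ΔE/E₁ = 207/286 = 0.724.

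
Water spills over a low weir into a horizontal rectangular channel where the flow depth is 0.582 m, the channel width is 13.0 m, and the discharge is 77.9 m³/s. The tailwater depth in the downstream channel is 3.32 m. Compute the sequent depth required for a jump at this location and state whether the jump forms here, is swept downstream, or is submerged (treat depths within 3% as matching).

q = Q/b = 77.9/13.0 = 5.99 m²/s; V₁ = q/y₁ = 10.3 m/s. Fr₁ = V₁/√(g·y₁) = 4.31.
Sequent-depth ratio: y₂/y₁ = ½[√(1 + 8Fr₁²) − 1] = ½[√149.5 − 1] = 5.61.
y₂ = 5.61 × 0.582 = 3.27 m.
Tailwater y_tw = 3.32 m: y_tw ≈ y₂, so the jump forms here.

y₂ = 3.27 m; the jump forms here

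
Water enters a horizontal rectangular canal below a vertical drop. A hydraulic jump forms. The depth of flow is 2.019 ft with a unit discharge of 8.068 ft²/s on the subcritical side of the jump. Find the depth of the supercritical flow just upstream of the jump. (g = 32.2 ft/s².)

V₂ = q/y₂ = 8.068/2.019 = 3.996 ft/s; Fr₂ = V₂/√(g·y₂) = 0.4956.
Since the conjugate-depth ratio holds either way, y₁/y₂ = ½[√(1 + 8Fr₂²) − 1] = ½[√2.9650 − 1] = 0.3610.
y₁ = 0.3610 × 2.019 = 0.7288 ft.

y₁ = 0.7288 ft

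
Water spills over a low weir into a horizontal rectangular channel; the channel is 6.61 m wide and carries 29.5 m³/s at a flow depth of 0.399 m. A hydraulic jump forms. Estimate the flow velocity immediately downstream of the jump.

q = Q/b = 29.5/6.61 = 4.46 m²/s; V₁ = q/y₁ = 11.2 m/s. Fr₁ = V₁/√(g·y₁) = 5.65.
Conjugate-depth relation: y₂/y₁ = ½[√(1 + 8Fr₁²) − 1] = ½[√256.7 − 1] = 7.51.
y₂ = 7.51 × 0.399 = 3.00 m.
V₂ = q/y₂ = 4.46/3.00 = 1.49 m/s.

V₂ = 1.49 m/s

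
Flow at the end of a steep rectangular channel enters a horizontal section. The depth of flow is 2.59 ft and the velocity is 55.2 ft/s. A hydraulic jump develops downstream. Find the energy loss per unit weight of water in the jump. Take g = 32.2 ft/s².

Fr₁ = V₁/√(g·y₁) = 55.2/√(32.2×2.59) = 6.04.
From the momentum equation for a rectangular channel, y₂/y₁ = ½[√(1 + 8Fr₁²) − 1] = ½[√293.3 − 1] = 8.06.
y₂ = 8.06 × 2.59 = 20.9 ft.
Head loss: ΔE = (y₂ − y₁)³/(4y₁y₂) = (20.9 − 2.59)³/(4×2.59×20.9) = 6121/216 = 28.3 ft.

ΔE = 28.3 ft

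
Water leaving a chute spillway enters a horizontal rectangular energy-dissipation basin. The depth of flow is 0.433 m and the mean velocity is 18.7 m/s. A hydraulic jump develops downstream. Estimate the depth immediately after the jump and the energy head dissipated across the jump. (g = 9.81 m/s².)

Fr₁ = V₁/√(g·y₁) = 18.7/√(9.81×0.433) = 9.07.
Sequent-depth ratio: y₂/y₁ = ½[√(1 + 8Fr₁²) − 1] = ½[√659.6 − 1] = 12.3.
y₂ = 12.3 × 0.433 = 5.34 m.
Head loss: ΔE = (y₂ − y₁)³/(4y₁y₂) = (5.34 − 0.433)³/(4×0.433×5.34) = 118/9.26 = 12.8 m.

y₂ = 5.34 m; ΔE = 12.8 m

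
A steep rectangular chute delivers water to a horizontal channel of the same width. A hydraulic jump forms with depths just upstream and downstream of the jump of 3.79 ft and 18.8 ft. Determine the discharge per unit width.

q = 161 ft²/s

For a rectangular channel the momentum equation gives q² = ½·g·y₁·y₂·(y₁ + y₂) = ½×32.2×3.79×18.8×22.6 = 25914.
q = √25914 = 161 ft²/s.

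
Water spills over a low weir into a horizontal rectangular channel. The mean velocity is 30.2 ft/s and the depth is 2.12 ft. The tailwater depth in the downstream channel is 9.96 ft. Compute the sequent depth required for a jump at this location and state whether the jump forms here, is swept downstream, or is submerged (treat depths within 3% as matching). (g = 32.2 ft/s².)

y₂ = 9.95 ft; the jump forms here

Fr₁ = V₁/√(g·y₁) = 30.2/√(32.2×2.12) = 3.66.
By Bélanger, y₂/y₁ = ½[√(1 + 8Fr₁²) − 1] = ½[√107.9 − 1] = 4.69.
y₂ = 4.69 × 2.12 = 9.95 ft.
Tailwater y_tw = 9.96 ft: y_tw ≈ y₂, so the jump forms here.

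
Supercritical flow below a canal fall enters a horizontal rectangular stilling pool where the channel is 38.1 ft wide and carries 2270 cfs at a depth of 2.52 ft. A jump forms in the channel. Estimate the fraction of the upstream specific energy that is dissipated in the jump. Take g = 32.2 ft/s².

q = Q/b = 2270/38.1 = 59.6 ft²/s; V₁ = q/y₁ = 23.6 ft/s. Fr₁ = V₁/√(g·y₁) = 2.62.
Sequent-depth ratio: y₂/y₁ = ½[√(1 + 8Fr₁²) − 1] = ½[√56.11 − 1] = 3.25.
y₂ = 3.25 × 2.52 = 8.18 ft.
E₁ = y₁ + V₁²/2g = 11.2 ft. ΔE = (y₂ − y₁)³/(4y₁y₂) = 2.20 ft. ΔE/E₁ = 2.20/11.2 = 0.196.

ΔE/E₁ = 0.196 (19.6%)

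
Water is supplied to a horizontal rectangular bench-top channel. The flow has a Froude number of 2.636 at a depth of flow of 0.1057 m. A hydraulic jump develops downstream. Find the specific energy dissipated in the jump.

Fr₁ = 2.636 (given).
By Bélanger, y₂/y₁ = ½[√(1 + 8Fr₁²) − 1] = ½[√56.588 − 1] = 3.261.
y₂ = 3.261 × 0.1057 = 0.3447 m.
Head loss: ΔE = (y₂ − y₁)³/(4y₁y₂) = (0.3447 − 0.1057)³/(4×0.1057×0.3447) = 0.01365/0.1457 = 0.09369 m.

ΔE = 0.09369 m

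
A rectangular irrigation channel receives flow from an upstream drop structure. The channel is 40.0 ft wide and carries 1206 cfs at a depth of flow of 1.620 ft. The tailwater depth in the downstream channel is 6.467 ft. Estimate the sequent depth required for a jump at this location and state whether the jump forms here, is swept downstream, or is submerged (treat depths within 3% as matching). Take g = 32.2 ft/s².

y₂ = 5.149 ft; the jump is submerged

q = Q/b = 1206/40.0 = 30.15 ft²/s; V₁ = q/y₁ = 18.61 ft/s. Fr₁ = V₁/√(g·y₁) = 2.577.
Sequent-depth ratio: y₂/y₁ = ½[√(1 + 8Fr₁²) − 1] = ½[√54.121 − 1] = 3.178.
y₂ = 3.178 × 1.620 = 5.149 ft.
Tailwater y_tw = 6.467 ft: y_tw > y₂, so the jump is submerged.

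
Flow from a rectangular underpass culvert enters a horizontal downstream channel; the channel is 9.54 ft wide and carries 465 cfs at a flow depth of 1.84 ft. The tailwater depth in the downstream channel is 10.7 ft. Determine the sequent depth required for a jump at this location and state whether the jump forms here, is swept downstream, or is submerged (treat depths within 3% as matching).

q = Q/b = 465/9.54 = 48.7 ft²/s; V₁ = q/y₁ = 26.5 ft/s. Fr₁ = V₁/√(g·y₁) = 3.44.
By Bélanger, y₂/y₁ = ½[√(1 + 8Fr₁²) − 1] = ½[√95.75 − 1] = 4.39.
y₂ = 4.39 × 1.84 = 8.08 ft.
Tailwater y_tw = 10.7 ft: y_tw > y₂, so the jump is submerged.

y₂ = 8.08 ft; the jump is submerged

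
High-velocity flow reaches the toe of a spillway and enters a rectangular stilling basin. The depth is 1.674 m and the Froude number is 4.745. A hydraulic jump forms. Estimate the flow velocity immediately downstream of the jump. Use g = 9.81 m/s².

Fr₁ = 4.745 (given).
By Bélanger, y₂/y₁ = ½[√(1 + 8Fr₁²) − 1] = ½[√181.12 − 1] = 6.229.
y₂ = 6.229 × 1.674 = 10.43 m.
V₁ = Fr₁·√(g·y₁) = 4.745×√(9.81×1.674) = 19.23 m/s; q = V₁·y₁ = 32.19 m²/s.
V₂ = q/y₂ = 32.19/10.43 = 3.087 m/s.

V₂ = 3.087 m/s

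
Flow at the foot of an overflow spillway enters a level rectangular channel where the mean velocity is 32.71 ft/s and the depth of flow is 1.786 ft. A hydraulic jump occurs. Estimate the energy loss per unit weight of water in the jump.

Fr₁ = V₁/√(g·y₁) = 32.71/√(32.2×1.786) = 4.313.
From the momentum equation for a rectangular channel, y₂/y₁ = ½[√(1 + 8Fr₁²) − 1] = ½[√149.84 − 1] = 5.620.
y₂ = 5.620 × 1.786 = 10.04 ft.
Head loss: ΔE = (y₂ − y₁)³/(4y₁y₂) = (10.04 − 1.786)³/(4×1.786×10.04) = 561.9/71.71 = 7.836 ft.

ΔE = 7.836 ft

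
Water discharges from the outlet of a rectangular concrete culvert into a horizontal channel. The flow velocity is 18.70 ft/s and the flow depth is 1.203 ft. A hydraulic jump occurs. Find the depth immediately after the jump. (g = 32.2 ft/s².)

y₂ = 4.545 ft

Fr₁ = V₁/√(g·y₁) = 18.70/√(32.2×1.203) = 3.005.
From the momentum equation for a rectangular channel, y₂/y₁ = ½[√(1 + 8Fr₁²) − 1] = ½[√73.219 − 1] = 3.778.
y₂ = 3.778 × 1.203 = 4.545 ft.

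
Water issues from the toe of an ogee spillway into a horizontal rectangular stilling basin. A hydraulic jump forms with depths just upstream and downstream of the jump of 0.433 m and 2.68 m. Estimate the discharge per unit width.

q = 4.21 m²/s

For a rectangular channel the momentum equation gives q² = ½·g·y₁·y₂·(y₁ + y₂) = ½×9.81×0.433×2.68×3.11 = 17.7.
q = √17.7 = 4.21 m²/s.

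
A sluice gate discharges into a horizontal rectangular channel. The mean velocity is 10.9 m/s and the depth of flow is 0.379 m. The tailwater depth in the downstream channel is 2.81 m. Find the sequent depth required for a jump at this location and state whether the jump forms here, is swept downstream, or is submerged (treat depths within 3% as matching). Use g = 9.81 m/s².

y₂ = 2.85 m; the jump forms here

Fr₁ = V₁/√(g·y₁) = 10.9/√(9.81×0.379) = 5.65.
Conjugate-depth relation: y₂/y₁ = ½[√(1 + 8Fr₁²) − 1] = ½[√256.6 − 1] = 7.51.
y₂ = 7.51 × 0.379 = 2.85 m.
Tailwater y_tw = 2.81 m: y_tw ≈ y₂, so the jump forms here.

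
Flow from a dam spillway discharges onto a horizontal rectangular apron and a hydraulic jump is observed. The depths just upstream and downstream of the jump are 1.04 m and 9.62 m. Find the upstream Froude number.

Fr₁ = 6.89

For a rectangular channel the momentum equation gives q² = ½·g·y₁·y₂·(y₁ + y₂) = ½×9.81×1.04×9.62×10.7 = 523.
q = √523 = 22.9 m²/s.
V₁ = q/y₁ = 22.0 m/s; Fr₁ = V₁/√(g·y₁) = 6.89.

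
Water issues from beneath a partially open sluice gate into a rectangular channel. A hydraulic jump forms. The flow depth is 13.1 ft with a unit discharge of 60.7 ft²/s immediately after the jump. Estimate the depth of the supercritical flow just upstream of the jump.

y₁ = 1.22 ft

V₂ = q/y₂ = 60.7/13.1 = 4.63 ft/s; Fr₂ = V₂/√(g·y₂) = 0.226.
Applying the sequent-depth relation in reverse, y₁/y₂ = ½[√(1 + 8Fr₂²) − 1] = ½[√1.407 − 1] = 0.0931.
y₁ = 0.0931 × 13.1 = 1.22 ft.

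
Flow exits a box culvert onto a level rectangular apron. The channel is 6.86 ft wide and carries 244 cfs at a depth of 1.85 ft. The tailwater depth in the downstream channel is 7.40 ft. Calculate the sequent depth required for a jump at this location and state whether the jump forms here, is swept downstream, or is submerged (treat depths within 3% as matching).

q = Q/b = 244/6.86 = 35.6 ft²/s; V₁ = q/y₁ = 19.2 ft/s. Fr₁ = V₁/√(g·y₁) = 2.49.
Conjugate-depth relation: y₂/y₁ = ½[√(1 + 8Fr₁²) − 1] = ½[√50.64 − 1] = 3.06.
y₂ = 3.06 × 1.85 = 5.66 ft.
Tailwater y_tw = 7.40 ft: y_tw > y₂, so the jump is submerged.

y₂ = 5.66 ft; the jump is submerged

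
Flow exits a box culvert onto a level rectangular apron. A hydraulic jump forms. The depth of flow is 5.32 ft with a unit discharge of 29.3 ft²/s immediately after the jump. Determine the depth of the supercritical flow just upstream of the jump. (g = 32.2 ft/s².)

y₁ = 1.48 ft

V₂ = q/y₂ = 29.3/5.32 = 5.51 ft/s; Fr₂ = V₂/√(g·y₂) = 0.421.
Since the conjugate-depth ratio holds either way, y₁/y₂ = ½[√(1 + 8Fr₂²) − 1] = ½[√2.417 − 1] = 0.277.
y₁ = 0.277 × 5.32 = 1.48 ft.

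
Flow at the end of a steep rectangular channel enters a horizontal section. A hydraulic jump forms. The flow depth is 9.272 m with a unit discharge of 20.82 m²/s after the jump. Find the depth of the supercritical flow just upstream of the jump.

V₂ = q/y₂ = 20.82/9.272 = 2.245 m/s; Fr₂ = V₂/√(g·y₂) = 0.2354.
From the momentum equation (using Fr₂), y₁/y₂ = ½[√(1 + 8Fr₂²) − 1] = ½[√1.4435 − 1] = 0.1007.
y₁ = 0.1007 × 9.272 = 0.9339 m.

y₁ = 0.9339 m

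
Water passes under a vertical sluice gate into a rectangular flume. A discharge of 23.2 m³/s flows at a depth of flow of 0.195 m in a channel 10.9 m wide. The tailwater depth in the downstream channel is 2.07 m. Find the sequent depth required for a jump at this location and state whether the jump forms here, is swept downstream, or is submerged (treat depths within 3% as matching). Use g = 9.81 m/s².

y₂ = 2.08 m; the jump forms here

q = Q/b = 23.2/10.9 = 2.13 m²/s; V₁ = q/y₁ = 10.9 m/s. Fr₁ = V₁/√(g·y₁) = 7.89.
Sequent-depth ratio: y₂/y₁ = ½[√(1 + 8Fr₁²) − 1] = ½[√499.2 − 1] = 10.7.
y₂ = 10.7 × 0.195 = 2.08 m.
Tailwater y_tw = 2.07 m: y_tw ≈ y₂, so the jump forms here.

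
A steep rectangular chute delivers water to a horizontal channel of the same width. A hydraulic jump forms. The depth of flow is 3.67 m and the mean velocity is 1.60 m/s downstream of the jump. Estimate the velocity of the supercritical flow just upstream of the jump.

Fr₂ = V₂/√(g·y₂) = 1.60/√(9.81×3.67) = 0.267.
From the momentum equation (using Fr₂), y₁/y₂ = ½[√(1 + 8Fr₂²) − 1] = ½[√1.569 − 1] = 0.126.
y₁ = 0.126 × 3.67 = 0.463 m.
V₁ = q/y₁ = 5.87/0.463 = 12.7 m/s.

V₁ = 12.7 m/s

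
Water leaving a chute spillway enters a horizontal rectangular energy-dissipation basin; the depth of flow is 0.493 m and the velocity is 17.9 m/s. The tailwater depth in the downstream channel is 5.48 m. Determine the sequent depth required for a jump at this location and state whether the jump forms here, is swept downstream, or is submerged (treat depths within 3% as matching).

y₂ = 5.43 m; the jump forms here

Fr₁ = V₁/√(g·y₁) = 17.9/√(9.81×0.493) = 8.14.
By Bélanger, y₂/y₁ = ½[√(1 + 8Fr₁²) − 1] = ½[√531.0 − 1] = 11.0.
y₂ = 11.0 × 0.493 = 5.43 m.
Tailwater y_tw = 5.48 m: y_tw ≈ y₂, so the jump forms here.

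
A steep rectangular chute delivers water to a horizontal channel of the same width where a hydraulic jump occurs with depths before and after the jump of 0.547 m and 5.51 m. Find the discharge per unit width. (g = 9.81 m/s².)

q = 9.46 m²/s

For a rectangular channel the momentum equation gives q² = ½·g·y₁·y₂·(y₁ + y₂) = ½×9.81×0.547×5.51×6.06 = 89.5.
q = √89.5 = 9.46 m²/s.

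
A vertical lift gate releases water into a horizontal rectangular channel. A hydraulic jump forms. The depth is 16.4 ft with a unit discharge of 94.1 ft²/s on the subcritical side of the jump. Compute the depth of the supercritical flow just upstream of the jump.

y₁ = 1.84 ft

V₂ = q/y₂ = 94.1/16.4 = 5.74 ft/s; Fr₂ = V₂/√(g·y₂) = 0.250.
From the momentum equation (using Fr₂), y₁/y₂ = ½[√(1 + 8Fr₂²) − 1] = ½[√1.499 − 1] = 0.112.
y₁ = 0.112 × 16.4 = 1.84 ft.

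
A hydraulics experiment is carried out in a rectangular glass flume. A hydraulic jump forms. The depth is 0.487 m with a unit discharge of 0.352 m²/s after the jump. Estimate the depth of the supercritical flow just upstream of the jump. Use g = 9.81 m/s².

V₂ = q/y₂ = 0.352/0.487 = 0.723 m/s; Fr₂ = V₂/√(g·y₂) = 0.331.
Since the conjugate-depth ratio holds either way, y₁/y₂ = ½[√(1 + 8Fr₂²) − 1] = ½[√1.875 − 1] = 0.185.
y₁ = 0.185 × 0.487 = 0.0899 m.

y₁ = 0.0899 m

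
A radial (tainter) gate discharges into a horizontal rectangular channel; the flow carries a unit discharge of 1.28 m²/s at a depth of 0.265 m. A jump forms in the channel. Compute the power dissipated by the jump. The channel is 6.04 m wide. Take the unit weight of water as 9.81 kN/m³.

P = 28.2 kW

V₁ = q/y₁ = 1.28/0.265 = 4.83 m/s. Fr₁ = V₁/√(g·y₁) = 4.83/√(9.81×0.265) = 3.00.
By Bélanger, y₂/y₁ = ½[√(1 + 8Fr₁²) − 1] = ½[√72.80 − 1] = 3.77.
y₂ = 3.77 × 0.265 = 0.998 m.
Head loss: ΔE = (y₂ − y₁)³/(4y₁y₂) = (0.998 − 0.265)³/(4×0.265×0.998) = 0.394/1.06 = 0.372 m.
Q = q·b = 1.28 × 6.04 = 7.73 m³/s. P = γ·Q·ΔE = 9.81 × 7.73 × 0.372 = 28.2 kW.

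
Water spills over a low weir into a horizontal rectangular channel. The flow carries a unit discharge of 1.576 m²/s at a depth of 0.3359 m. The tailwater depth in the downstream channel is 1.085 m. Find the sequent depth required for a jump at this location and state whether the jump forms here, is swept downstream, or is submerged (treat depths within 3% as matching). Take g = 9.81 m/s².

V₁ = q/y₁ = 1.576/0.3359 = 4.692 m/s. Fr₁ = V₁/√(g·y₁) = 4.692/√(9.81×0.3359) = 2.585.
Conjugate-depth relation: y₂/y₁ = ½[√(1 + 8Fr₁²) − 1] = ½[√54.445 − 1] = 3.189.
y₂ = 3.189 × 0.3359 = 1.071 m.
Tailwater y_tw = 1.085 m: y_tw ≈ y₂, so the jump forms here.

y₂ = 1.071 m; the jump forms here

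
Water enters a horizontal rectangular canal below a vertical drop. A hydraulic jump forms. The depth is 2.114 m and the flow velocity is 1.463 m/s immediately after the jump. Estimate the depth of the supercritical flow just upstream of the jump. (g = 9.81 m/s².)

y₁ = 0.3712 m

Fr₂ = V₂/√(g·y₂) = 1.463/√(9.81×2.114) = 0.3213.
From the momentum equation (using Fr₂), y₁/y₂ = ½[√(1 + 8Fr₂²) − 1] = ½[√1.8257 − 1] = 0.1756.
y₁ = 0.1756 × 2.114 = 0.3712 m.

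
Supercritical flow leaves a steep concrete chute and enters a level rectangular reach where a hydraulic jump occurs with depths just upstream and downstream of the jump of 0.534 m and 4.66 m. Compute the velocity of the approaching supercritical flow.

V₁ = 14.9 m/s

For a rectangular channel the momentum equation gives q² = ½·g·y₁·y₂·(y₁ + y₂) = ½×9.81×0.534×4.66×5.19 = 63.4.
q = √63.4 = 7.96 m²/s.
V₁ = q/y₁ = 7.96/0.534 = 14.9 m/s.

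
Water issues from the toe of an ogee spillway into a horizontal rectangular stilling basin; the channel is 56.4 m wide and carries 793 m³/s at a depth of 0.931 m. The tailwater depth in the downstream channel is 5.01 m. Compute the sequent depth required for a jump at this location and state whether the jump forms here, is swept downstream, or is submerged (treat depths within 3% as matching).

q = Q/b = 793/56.4 = 14.1 m²/s; V₁ = q/y₁ = 15.1 m/s. Fr₁ = V₁/√(g·y₁) = 5.00.
Bélanger equation: y₂/y₁ = ½[√(1 + 8Fr₁²) − 1] = ½[√200.8 − 1] = 6.58.
y₂ = 6.58 × 0.931 = 6.13 m.
Tailwater y_tw = 5.01 m: y_tw < y₂, so the jump is swept downstream.

y₂ = 6.13 m; the jump is swept downstream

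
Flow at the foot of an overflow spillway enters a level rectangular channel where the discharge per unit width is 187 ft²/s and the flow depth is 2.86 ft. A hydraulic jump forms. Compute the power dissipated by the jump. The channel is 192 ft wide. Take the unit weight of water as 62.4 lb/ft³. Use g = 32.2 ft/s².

P = 172252 hp

V₁ = q/y₁ = 187/2.86 = 65.4 ft/s. Fr₁ = V₁/√(g·y₁) = 65.4/√(32.2×2.86) = 6.81.
By Bélanger, y₂/y₁ = ½[√(1 + 8Fr₁²) − 1] = ½[√372.4 − 1] = 9.15.
y₂ = 9.15 × 2.86 = 26.2 ft.
V₂ = q/y₂ = 187/26.2 = 7.15 ft/s. E₁ = y₁ + V₁²/2g = 69.2 ft; E₂ = y₂ + V₂²/2g = 27.0 ft. ΔE = E₁ − E₂ = 42.3 ft.
Q = q·b = 187 × 192 = 35904 cfs. P = γ·Q·ΔE/550 = 62.4 × 35904 × 42.3 / 550 = 172252 hp.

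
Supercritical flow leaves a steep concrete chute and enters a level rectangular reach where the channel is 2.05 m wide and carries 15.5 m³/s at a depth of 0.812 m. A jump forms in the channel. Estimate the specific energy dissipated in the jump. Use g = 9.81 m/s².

q = Q/b = 15.5/2.05 = 7.56 m²/s; V₁ = q/y₁ = 9.31 m/s. Fr₁ = V₁/√(g·y₁) = 3.30.
Conjugate-depth relation: y₂/y₁ = ½[√(1 + 8Fr₁²) − 1] = ½[√88.08 − 1] = 4.19.
y₂ = 4.19 × 0.812 = 3.40 m.
V₂ = q/y₂ = 7.56/3.40 = 2.22 m/s. E₁ = y₁ + V₁²/2g = 5.23 m; E₂ = y₂ + V₂²/2g = 3.66 m. ΔE = E₁ − E₂ = 1.58 m.

ΔE = 1.58 m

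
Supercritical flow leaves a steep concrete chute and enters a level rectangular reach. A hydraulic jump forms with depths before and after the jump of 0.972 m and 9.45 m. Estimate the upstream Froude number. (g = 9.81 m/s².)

For a rectangular channel the momentum equation gives q² = ½·g·y₁·y₂·(y₁ + y₂) = ½×9.81×0.972×9.45×10.4 = 470.
q = √470 = 21.7 m²/s.
V₁ = q/y₁ = 22.3 m/s; Fr₁ = V₁/√(g·y₁) = 7.22.

Fr₁ = 7.22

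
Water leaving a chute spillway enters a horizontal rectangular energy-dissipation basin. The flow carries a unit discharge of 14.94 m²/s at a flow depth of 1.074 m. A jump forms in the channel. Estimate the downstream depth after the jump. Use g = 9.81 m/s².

y₂ = 5.994 m

V₁ = q/y₁ = 14.94/1.074 = 13.91 m/s. Fr₁ = V₁/√(g·y₁) = 13.91/√(9.81×1.074) = 4.286.
Bélanger equation: y₂/y₁ = ½[√(1 + 8Fr₁²) − 1] = ½[√147.93 − 1] = 5.581.
y₂ = 5.581 × 1.074 = 5.994 m.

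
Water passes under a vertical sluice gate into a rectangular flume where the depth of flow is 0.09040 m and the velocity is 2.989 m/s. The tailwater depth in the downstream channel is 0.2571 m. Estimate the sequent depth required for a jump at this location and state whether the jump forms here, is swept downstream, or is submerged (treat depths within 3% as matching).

y₂ = 0.3631 m; the jump is swept downstream

Fr₁ = V₁/√(g·y₁) = 2.989/√(9.81×0.09040) = 3.174.
By Bélanger, y₂/y₁ = ½[√(1 + 8Fr₁²) − 1] = ½[√81.594 − 1] = 4.016.
y₂ = 4.016 × 0.09040 = 0.3631 m.
Tailwater y_tw = 0.2571 m: y_tw < y₂, so the jump is swept downstream.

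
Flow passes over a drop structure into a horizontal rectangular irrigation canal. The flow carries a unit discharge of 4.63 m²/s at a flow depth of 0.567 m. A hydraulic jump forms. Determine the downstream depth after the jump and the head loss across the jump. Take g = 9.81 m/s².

y₂ = 2.51 m; ΔE = 1.28 m

V₁ = q/y₁ = 4.63/0.567 = 8.17 m/s. Fr₁ = V₁/√(g·y₁) = 8.17/√(9.81×0.567) = 3.46.
Conjugate-depth relation: y₂/y₁ = ½[√(1 + 8Fr₁²) − 1] = ½[√96.90 − 1] = 4.42.
y₂ = 4.42 × 0.567 = 2.51 m.
Head loss: ΔE = (y₂ − y₁)³/(4y₁y₂) = (2.51 − 0.567)³/(4×0.567×2.51) = 7.30/5.69 = 1.28 m.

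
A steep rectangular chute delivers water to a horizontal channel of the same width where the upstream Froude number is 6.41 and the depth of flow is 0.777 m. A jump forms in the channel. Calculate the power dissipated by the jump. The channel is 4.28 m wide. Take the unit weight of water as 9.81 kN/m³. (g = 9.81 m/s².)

Fr₁ = 6.41 (given).
Bélanger equation: y₂/y₁ = ½[√(1 + 8Fr₁²) − 1] = ½[√329.7 − 1] = 8.58.
y₂ = 8.58 × 0.777 = 6.67 m.
Head loss: ΔE = (y₂ − y₁)³/(4y₁y₂) = (6.67 − 0.777)³/(4×0.777×6.67) = 204/20.7 = 9.86 m.
V₁ = Fr₁·√(g·y₁) = 6.41×√(9.81×0.777) = 17.7 m/s; q = V₁·y₁ = 13.8 m²/s. Q = q·b = 13.8 × 4.28 = 58.9 m³/s. P = γ·Q·ΔE = 9.81 × 58.9 × 9.86 = 5691 kW.

P = 5691 kW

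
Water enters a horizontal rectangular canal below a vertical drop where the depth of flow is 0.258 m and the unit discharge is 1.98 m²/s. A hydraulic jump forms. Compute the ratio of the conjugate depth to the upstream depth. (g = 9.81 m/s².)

V₁ = q/y₁ = 1.98/0.258 = 7.67 m/s. Fr₁ = V₁/√(g·y₁) = 7.67/√(9.81×0.258) = 4.82.
Bélanger equation: y₂/y₁ = ½[√(1 + 8Fr₁²) − 1] = ½[√187.2 − 1] = 6.34.

y₂/y₁ = 6.34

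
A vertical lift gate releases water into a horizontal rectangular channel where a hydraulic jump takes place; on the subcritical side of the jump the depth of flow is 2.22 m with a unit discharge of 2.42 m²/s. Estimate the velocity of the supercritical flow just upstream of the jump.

V₂ = q/y₂ = 2.42/2.22 = 1.09 m/s; Fr₂ = V₂/√(g·y₂) = 0.234.
From the momentum equation (using Fr₂), y₁/y₂ = ½[√(1 + 8Fr₂²) − 1] = ½[√1.437 − 1] = 0.0993.
y₁ = 0.0993 × 2.22 = 0.220 m.
V₁ = q/y₁ = 2.42/0.220 = 11.0 m/s.

V₁ = 11.0 m/s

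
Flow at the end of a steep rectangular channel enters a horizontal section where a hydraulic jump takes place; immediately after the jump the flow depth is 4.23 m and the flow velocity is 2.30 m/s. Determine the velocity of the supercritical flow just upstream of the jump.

Fr₂ = V₂/√(g·y₂) = 2.30/√(9.81×4.23) = 0.357.
Since the conjugate-depth ratio holds either way, y₁/y₂ = ½[√(1 + 8Fr₂²) − 1] = ½[√2.020 − 1] = 0.211.
y₁ = 0.211 × 4.23 = 0.891 m.
V₁ = q/y₁ = 9.73/0.891 = 10.9 m/s.

V₁ = 10.9 m/s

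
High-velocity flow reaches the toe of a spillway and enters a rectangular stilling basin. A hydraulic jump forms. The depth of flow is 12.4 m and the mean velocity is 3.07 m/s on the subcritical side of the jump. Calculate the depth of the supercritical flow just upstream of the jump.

y₁ = 1.69 m

Fr₂ = V₂/√(g·y₂) = 3.07/√(9.81×12.4) = 0.278.
Applying the sequent-depth relation in reverse, y₁/y₂ = ½[√(1 + 8Fr₂²) − 1] = ½[√1.620 − 1] = 0.136.
y₁ = 0.136 × 12.4 = 1.69 m.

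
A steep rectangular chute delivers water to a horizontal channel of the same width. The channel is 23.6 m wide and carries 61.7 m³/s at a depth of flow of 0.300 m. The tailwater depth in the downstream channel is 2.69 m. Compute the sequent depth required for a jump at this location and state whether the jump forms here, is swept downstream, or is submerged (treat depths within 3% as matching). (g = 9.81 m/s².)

q = Q/b = 61.7/23.6 = 2.61 m²/s; V₁ = q/y₁ = 8.71 m/s. Fr₁ = V₁/√(g·y₁) = 5.08.
Conjugate-depth relation: y₂/y₁ = ½[√(1 + 8Fr₁²) − 1] = ½[√207.4 − 1] = 6.70.
y₂ = 6.70 × 0.300 = 2.01 m.
Tailwater y_tw = 2.69 m: y_tw > y₂, so the jump is submerged.

y₂ = 2.01 m; the jump is submerged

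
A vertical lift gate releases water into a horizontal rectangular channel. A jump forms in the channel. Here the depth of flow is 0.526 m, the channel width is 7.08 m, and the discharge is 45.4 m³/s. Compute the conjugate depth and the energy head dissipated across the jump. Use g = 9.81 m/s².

y₂ = 3.74 m; ΔE = 4.21 m

q = Q/b = 45.4/7.08 = 6.41 m²/s; V₁ = q/y₁ = 12.2 m/s. Fr₁ = V₁/√(g·y₁) = 5.37.
By Bélanger, y₂/y₁ = ½[√(1 + 8Fr₁²) − 1] = ½[√231.4 − 1] = 7.11.
y₂ = 7.11 × 0.526 = 3.74 m.
V₂ = q/y₂ = 6.41/3.74 = 1.72 m/s. E₁ = y₁ + V₁²/2g = 8.10 m; E₂ = y₂ + V₂²/2g = 3.89 m. ΔE = E₁ − E₂ = 4.21 m.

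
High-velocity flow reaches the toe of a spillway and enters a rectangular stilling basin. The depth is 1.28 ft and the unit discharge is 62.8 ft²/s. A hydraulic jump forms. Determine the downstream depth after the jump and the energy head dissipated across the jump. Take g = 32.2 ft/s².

y₂ = 13.2 ft; ΔE = 25.1 ft

V₁ = q/y₁ = 62.8/1.28 = 49.1 ft/s. Fr₁ = V₁/√(g·y₁) = 49.1/√(32.2×1.28) = 7.64.
From the momentum equation for a rectangular channel, y₂/y₁ = ½[√(1 + 8Fr₁²) − 1] = ½[√468.2 − 1] = 10.3.
y₂ = 10.3 × 1.28 = 13.2 ft.
V₂ = q/y₂ = 62.8/13.2 = 4.75 ft/s. E₁ = y₁ + V₁²/2g = 38.7 ft; E₂ = y₂ + V₂²/2g = 13.6 ft. ΔE = E₁ − E₂ = 25.1 ft.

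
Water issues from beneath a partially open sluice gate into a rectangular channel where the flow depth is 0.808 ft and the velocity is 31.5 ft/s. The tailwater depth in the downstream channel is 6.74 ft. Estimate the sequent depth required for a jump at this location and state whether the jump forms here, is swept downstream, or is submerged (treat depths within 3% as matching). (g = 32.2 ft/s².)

y₂ = 6.66 ft; the jump forms here

Fr₁ = V₁/√(g·y₁) = 31.5/√(32.2×0.808) = 6.18.
Conjugate-depth relation: y₂/y₁ = ½[√(1 + 8Fr₁²) − 1] = ½[√306.1 − 1] = 8.25.
y₂ = 8.25 × 0.808 = 6.66 ft.
Tailwater y_tw = 6.74 ft: y_tw ≈ y₂, so the jump forms here.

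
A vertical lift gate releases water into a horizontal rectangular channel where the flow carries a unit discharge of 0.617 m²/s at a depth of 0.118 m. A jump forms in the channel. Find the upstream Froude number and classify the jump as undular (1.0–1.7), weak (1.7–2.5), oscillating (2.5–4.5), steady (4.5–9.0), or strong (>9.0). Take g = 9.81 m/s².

Fr₁ = 4.86; steady jump

V₁ = q/y₁ = 0.617/0.118 = 5.23 m/s. Fr₁ = V₁/√(g·y₁) = 5.23/√(9.81×0.118) = 4.86.
Fr₁ = 4.86 lies in the steady range.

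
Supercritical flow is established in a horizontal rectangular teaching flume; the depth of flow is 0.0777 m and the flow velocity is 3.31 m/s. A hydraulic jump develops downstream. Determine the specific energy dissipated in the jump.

ΔE = 0.233 m

Fr₁ = V₁/√(g·y₁) = 3.31/√(9.81×0.0777) = 3.79.
Conjugate-depth relation: y₂/y₁ = ½[√(1 + 8Fr₁²) − 1] = ½[√116.0 − 1] = 4.88.
y₂ = 4.88 × 0.0777 = 0.380 m.
Head loss: ΔE = (y₂ − y₁)³/(4y₁y₂) = (0.380 − 0.0777)³/(4×0.0777×0.380) = 0.0275/0.118 = 0.233 m.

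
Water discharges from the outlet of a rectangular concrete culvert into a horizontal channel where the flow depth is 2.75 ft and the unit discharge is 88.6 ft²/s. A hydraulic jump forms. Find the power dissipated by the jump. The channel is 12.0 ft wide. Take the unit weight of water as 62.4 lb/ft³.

V₁ = q/y₁ = 88.6/2.75 = 32.2 ft/s. Fr₁ = V₁/√(g·y₁) = 32.2/√(32.2×2.75) = 3.42.
By Bélanger, y₂/y₁ = ½[√(1 + 8Fr₁²) − 1] = ½[√94.78 − 1] = 4.37.
y₂ = 4.37 × 2.75 = 12.0 ft.
Head loss: ΔE = (y₂ − y₁)³/(4y₁y₂) = (12.0 − 2.75)³/(4×2.75×12.0) = 794/132 = 6.01 ft.
Q = q·b = 88.6 × 12.0 = 1063 cfs. P = γ·Q·ΔE/550 = 62.4 × 1063 × 6.01 / 550 = 725 hp.

P = 725 hp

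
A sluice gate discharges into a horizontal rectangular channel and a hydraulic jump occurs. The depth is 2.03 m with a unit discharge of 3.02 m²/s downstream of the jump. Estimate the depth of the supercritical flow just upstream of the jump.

V₂ = q/y₂ = 3.02/2.03 = 1.49 m/s; Fr₂ = V₂/√(g·y₂) = 0.333.
From the momentum equation (using Fr₂), y₁/y₂ = ½[√(1 + 8Fr₂²) − 1] = ½[√1.889 − 1] = 0.187.
y₁ = 0.187 × 2.03 = 0.380 m.

y₁ = 0.380 m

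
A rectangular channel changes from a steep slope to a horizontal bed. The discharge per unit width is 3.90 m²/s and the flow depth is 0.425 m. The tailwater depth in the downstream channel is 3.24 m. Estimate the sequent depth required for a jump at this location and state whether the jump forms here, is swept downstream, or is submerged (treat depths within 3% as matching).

y₂ = 2.50 m; the jump is submerged

V₁ = q/y₁ = 3.90/0.425 = 9.18 m/s. Fr₁ = V₁/√(g·y₁) = 9.18/√(9.81×0.425) = 4.49.
Conjugate-depth relation: y₂/y₁ = ½[√(1 + 8Fr₁²) − 1] = ½[√162.6 − 1] = 5.88.
y₂ = 5.88 × 0.425 = 2.50 m.
Tailwater y_tw = 3.24 m: y_tw > y₂, so the jump is submerged.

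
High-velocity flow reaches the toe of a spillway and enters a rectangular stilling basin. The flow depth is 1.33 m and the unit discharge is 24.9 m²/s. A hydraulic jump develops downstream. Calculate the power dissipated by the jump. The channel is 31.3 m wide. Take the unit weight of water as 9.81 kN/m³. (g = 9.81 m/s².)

V₁ = q/y₁ = 24.9/1.33 = 18.7 m/s. Fr₁ = V₁/√(g·y₁) = 18.7/√(9.81×1.33) = 5.18.
By Bélanger, y₂/y₁ = ½[√(1 + 8Fr₁²) − 1] = ½[√215.9 − 1] = 6.85.
y₂ = 6.85 × 1.33 = 9.11 m.
Head loss: ΔE = (y₂ − y₁)³/(4y₁y₂) = (9.11 − 1.33)³/(4×1.33×9.11) = 470/48.4 = 9.71 m.
Q = q·b = 24.9 × 31.3 = 779 m³/s. P = γ·Q·ΔE = 9.81 × 779 × 9.71 = 74217 kW.

P = 74217 kW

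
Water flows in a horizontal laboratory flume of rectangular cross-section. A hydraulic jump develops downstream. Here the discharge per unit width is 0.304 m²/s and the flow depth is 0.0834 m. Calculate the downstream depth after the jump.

V₁ = q/y₁ = 0.304/0.0834 = 3.65 m/s. Fr₁ = V₁/√(g·y₁) = 3.65/√(9.81×0.0834) = 4.03.
From the momentum equation for a rectangular channel, y₂/y₁ = ½[√(1 + 8Fr₁²) − 1] = ½[√130.9 − 1] = 5.22.
y₂ = 5.22 × 0.0834 = 0.435 m.

y₂ = 0.435 m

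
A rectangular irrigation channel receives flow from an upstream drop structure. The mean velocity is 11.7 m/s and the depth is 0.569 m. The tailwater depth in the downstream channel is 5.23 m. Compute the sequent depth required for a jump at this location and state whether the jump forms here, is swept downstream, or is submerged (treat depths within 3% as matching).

y₂ = 3.71 m; the jump is submerged

Fr₁ = V₁/√(g·y₁) = 11.7/√(9.81×0.569) = 4.95.
By Bélanger, y₂/y₁ = ½[√(1 + 8Fr₁²) − 1] = ½[√197.2 − 1] = 6.52.
y₂ = 6.52 × 0.569 = 3.71 m.
Tailwater y_tw = 5.23 m: y_tw > y₂, so the jump is submerged.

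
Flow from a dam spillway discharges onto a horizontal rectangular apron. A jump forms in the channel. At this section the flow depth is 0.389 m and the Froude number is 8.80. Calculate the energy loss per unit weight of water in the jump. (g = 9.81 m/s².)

Fr₁ = 8.80 (given).
By Bélanger, y₂/y₁ = ½[√(1 + 8Fr₁²) − 1] = ½[√620.5 − 1] = 12.0.
y₂ = 12.0 × 0.389 = 4.65 m.
V₁ = Fr₁·√(g·y₁) = 8.80×√(9.81×0.389) = 17.2 m/s; q = V₁·y₁ = 6.69 m²/s. V₂ = q/y₂ = 6.69/4.65 = 1.44 m/s. E₁ = y₁ + V₁²/2g = 15.5 m; E₂ = y₂ + V₂²/2g = 4.76 m. ΔE = E₁ − E₂ = 10.7 m.

ΔE = 10.7 m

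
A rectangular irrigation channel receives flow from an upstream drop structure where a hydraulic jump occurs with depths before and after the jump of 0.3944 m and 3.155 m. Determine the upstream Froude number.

For a rectangular channel the momentum equation gives q² = ½·g·y₁·y₂·(y₁ + y₂) = ½×9.81×0.3944×3.155×3.549 = 21.66.
q = √21.66 = 4.654 m²/s.
V₁ = q/y₁ = 11.80 m/s; Fr₁ = V₁/√(g·y₁) = 6.000.

Fr₁ = 6.000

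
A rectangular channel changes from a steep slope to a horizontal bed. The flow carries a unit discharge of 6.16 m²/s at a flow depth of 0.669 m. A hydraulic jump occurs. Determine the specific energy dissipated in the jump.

ΔE = 1.70 m

V₁ = q/y₁ = 6.16/0.669 = 9.21 m/s. Fr₁ = V₁/√(g·y₁) = 9.21/√(9.81×0.669) = 3.59.
Sequent-depth ratio: y₂/y₁ = ½[√(1 + 8Fr₁²) − 1] = ½[√104.3 − 1] = 4.61.
y₂ = 4.61 × 0.669 = 3.08 m.
Head loss: ΔE = (y₂ − y₁)³/(4y₁y₂) = (3.08 − 0.669)³/(4×0.669×3.08) = 14.1/8.25 = 1.70 m.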